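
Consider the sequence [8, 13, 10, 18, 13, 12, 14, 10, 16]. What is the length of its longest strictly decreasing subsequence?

4

Scanning left to right, the best length ending at each element is: 8→1, 13→1, 10→2, 18→1, 13→2, 12→3, 14→2, 10→4, 16→2.
So the longest decreasing subsequence has length 4, e.g. 18, 13, 12, 10.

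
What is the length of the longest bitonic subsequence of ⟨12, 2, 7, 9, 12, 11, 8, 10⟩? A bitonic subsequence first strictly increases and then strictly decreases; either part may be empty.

One longest bitonic subsequence is 2, 7, 9, 12, 11, 10 (positions 2,3,4,5,6,8): it rises to 12 then falls. Length 6 is optimal.

6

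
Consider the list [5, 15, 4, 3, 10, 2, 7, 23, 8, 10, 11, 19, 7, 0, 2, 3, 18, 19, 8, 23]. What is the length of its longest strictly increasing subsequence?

Let dp[i] be the longest increasing subsequence ending at position i. Then dp = [1, 2, 1, 1, 2, 1, 2, 3, 3, 4, 5, 6, 2, 1, 2, 3, 6, 7, 4, 8].
The maximum is 8; one witness is 5, 7, 8, 10, 11, 18, 19, 23 at positions 1,7,9,10,11,17,18,20.

8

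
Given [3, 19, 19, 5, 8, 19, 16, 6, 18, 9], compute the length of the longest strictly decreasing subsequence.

3

Scanning left to right, the best length ending at each element is: 3→1, 19→1, 19→1, 5→2, 8→2, 19→1, 16→2, 6→3, 18→2, 9→3.
So the longest decreasing subsequence has length 3, e.g. 19, 8, 6.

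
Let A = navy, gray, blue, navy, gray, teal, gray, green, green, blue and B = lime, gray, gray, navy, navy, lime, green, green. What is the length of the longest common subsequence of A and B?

4

A longest common subsequence is navy, navy, green, green (length 4); the LCS DP confirms no longer common subsequence exists.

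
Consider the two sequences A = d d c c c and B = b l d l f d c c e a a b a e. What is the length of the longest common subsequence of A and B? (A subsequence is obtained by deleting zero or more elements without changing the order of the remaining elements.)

4

A longest common subsequence is ddcc (length 4); the LCS DP confirms no longer common subsequence exists.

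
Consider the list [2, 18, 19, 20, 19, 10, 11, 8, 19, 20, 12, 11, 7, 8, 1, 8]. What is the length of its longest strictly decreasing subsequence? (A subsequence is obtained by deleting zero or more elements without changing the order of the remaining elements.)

6

Let dp[i] be the longest decreasing subsequence ending at position i. Then dp = [1, 1, 1, 1, 2, 3, 3, 4, 2, 1, 3, 4, 5, 5, 6, 5].
The maximum is 6; one witness is 20, 19, 10, 8, 7, 1 at positions 4,5,6,8,13,15.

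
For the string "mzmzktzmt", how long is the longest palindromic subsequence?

One longest palindromic subsequence is mztzm (positions 3,4,6,7,8); it reads the same forward and backward, and the interval DP gives dp[1][9] = 5.

5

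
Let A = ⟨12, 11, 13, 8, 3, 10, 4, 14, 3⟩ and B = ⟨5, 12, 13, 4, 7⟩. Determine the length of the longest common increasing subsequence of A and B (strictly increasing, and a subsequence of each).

For each value that appears in both, track the longest common increasing run ending there.
The best achievable length is 2; one witness is 12, 13 (A-positions 1,3, B-positions 2,3).

2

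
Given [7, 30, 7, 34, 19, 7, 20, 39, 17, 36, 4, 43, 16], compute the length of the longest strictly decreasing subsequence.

Let dp[i] be the longest decreasing subsequence ending at position i. Then dp = [1, 1, 2, 1, 2, 3, 2, 1, 3, 2, 4, 1, 4].
The maximum is 4; one witness is 30, 19, 7, 4 at positions 2,5,6,11.

4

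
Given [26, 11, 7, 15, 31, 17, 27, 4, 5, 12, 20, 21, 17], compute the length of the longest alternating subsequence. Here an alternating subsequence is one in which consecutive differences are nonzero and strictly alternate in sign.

Track the best alternating length ending on an up-step vs a down-step at each position: up/down = 1/1, 1/2, 1/2, 3/2, 3/1, 3/4, 5/4, 1/6, 7/6, 7/6, 7/6, 7/6, 7/8.
The maximum over both is 8; one such subsequence is 26, 11, 31, 17, 27, 4, 20, 17.

8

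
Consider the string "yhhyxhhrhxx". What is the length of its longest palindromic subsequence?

One longest palindromic subsequence is xhrhx (positions 5,7,8,9,11); it reads the same forward and backward, and the interval DP gives dp[1][11] = 5.

5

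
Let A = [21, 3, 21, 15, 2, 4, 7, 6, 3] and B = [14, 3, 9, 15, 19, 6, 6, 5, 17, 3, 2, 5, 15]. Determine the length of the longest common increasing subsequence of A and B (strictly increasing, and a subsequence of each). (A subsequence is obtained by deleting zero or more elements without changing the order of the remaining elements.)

For each value that appears in both, track the longest common increasing run ending there.
The best achievable length is 2; one witness is 3, 15 (A-positions 2,4, B-positions 2,4).

2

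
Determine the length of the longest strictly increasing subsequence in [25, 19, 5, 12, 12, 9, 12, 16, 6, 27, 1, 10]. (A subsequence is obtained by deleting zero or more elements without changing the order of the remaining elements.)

5

One longest increasing subsequence is 5, 9, 12, 16, 27 (positions 3,6,7,8,10), of length 5; no longer one exists.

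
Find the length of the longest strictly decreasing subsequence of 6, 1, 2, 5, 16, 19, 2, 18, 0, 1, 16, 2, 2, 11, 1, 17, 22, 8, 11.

One longest decreasing subsequence is 19, 18, 16, 2, 1 (positions 6,8,11,12,15), of length 5; no longer one exists.

5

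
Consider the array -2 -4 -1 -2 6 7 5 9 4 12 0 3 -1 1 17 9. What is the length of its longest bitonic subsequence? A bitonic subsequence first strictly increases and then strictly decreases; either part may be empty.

One longest bitonic subsequence is -2, -1, 6, 7, 5, 4, 3, 1 (positions 1,3,5,6,7,9,12,14): it rises to 7 then falls. Length 8 is optimal.

8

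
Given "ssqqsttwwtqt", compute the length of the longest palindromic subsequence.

6

One longest palindromic subsequence is ttwwtt (positions 6,7,8,9,10,12); it reads the same forward and backward, and the interval DP gives dp[1][12] = 6.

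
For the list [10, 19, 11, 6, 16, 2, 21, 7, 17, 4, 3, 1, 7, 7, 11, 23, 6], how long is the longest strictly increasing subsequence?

5

One longest increasing subsequence is 10, 11, 16, 21, 23 (positions 1,3,5,7,16), of length 5; no longer one exists.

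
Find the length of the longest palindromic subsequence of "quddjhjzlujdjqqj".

Using dp[i][j] = 2 + dp[i+1][j−1] if the ends match, else max(dp[i+1][j], dp[i][j−1]):
dp[1][16] = 7. A witness is qjjujjq at positions 1,5,7,10,11,13,15.

7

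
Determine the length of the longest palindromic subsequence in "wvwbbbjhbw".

6

One longest palindromic subsequence is wbbbbw (positions 1,4,5,6,9,10); it reads the same forward and backward, and the interval DP gives dp[1][10] = 6.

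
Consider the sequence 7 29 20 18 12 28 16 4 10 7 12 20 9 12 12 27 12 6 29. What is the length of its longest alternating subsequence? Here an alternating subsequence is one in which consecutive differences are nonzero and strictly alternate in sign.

12

A longest alternating subsequence is 7, 29, 20, 28, 4, 10, 7, 12, 9, 27, 12, 29 (positions 1,2,3,6,8,9,10,11,13,16,17,19); its 11 consecutive differences strictly alternate in sign, and length 12 is optimal.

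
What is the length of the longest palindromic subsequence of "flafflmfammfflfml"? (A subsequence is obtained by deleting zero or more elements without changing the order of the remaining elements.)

One longest palindromic subsequence is flffmmmfflf (positions 1,2,4,5,7,10,11,12,13,14,15); it reads the same forward and backward, and the interval DP gives dp[1][17] = 11.

11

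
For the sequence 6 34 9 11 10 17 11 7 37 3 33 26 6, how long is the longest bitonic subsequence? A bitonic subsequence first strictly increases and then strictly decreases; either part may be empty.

One longest bitonic subsequence is 6, 9, 11, 17, 37, 33, 26, 6 (positions 1,3,4,6,9,11,12,13): it rises to 37 then falls. Length 8 is optimal.

8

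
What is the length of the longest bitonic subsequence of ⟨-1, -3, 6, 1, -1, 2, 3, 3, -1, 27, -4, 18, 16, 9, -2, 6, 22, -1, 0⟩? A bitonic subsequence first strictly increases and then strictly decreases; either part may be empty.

10

One longest bitonic subsequence is -1, 1, 2, 3, 27, 18, 16, 9, 6, 0 (positions 1,4,6,7,10,12,13,14,16,19): it rises to 27 then falls. Length 10 is optimal.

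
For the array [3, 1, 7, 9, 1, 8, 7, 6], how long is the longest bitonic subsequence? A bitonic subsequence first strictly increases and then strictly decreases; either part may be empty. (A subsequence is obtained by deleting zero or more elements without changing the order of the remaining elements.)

Let inc[i] be the LIS ending at i and dec[i] the longest strictly decreasing subsequence starting at i. inc = [1, 1, 2, 3, 1, 3, 2, 2], dec = [2, 1, 2, 4, 1, 3, 2, 1].
max_i inc[i]+dec[i]−1 = 6, with one witness 3, 7, 9, 8, 7, 6.

6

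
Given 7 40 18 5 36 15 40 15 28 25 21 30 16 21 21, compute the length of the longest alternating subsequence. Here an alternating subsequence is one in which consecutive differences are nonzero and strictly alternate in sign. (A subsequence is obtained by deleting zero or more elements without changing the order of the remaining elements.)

Track the best alternating length ending on an up-step vs a down-step at each position: up/down = 1/1, 2/1, 2/3, 1/3, 4/3, 4/5, 6/1, 4/7, 8/7, 8/9, 8/9, 10/7, 8/11, 12/11, 12/11.
The maximum over both is 12; one such subsequence is 7, 40, 18, 36, 15, 40, 15, 28, 25, 30, 16, 21.

12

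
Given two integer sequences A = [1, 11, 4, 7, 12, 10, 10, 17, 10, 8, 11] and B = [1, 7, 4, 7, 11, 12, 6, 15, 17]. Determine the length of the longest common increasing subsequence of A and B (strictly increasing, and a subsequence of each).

5

A longest common strictly increasing subsequence is 1, 4, 7, 12, 17 (length 5); it appears in order in both A and B, and no longer such subsequence exists.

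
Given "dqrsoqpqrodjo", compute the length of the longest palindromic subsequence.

One longest palindromic subsequence is doqpqod (positions 1,5,6,7,8,10,11); it reads the same forward and backward, and the interval DP gives dp[1][13] = 7.

7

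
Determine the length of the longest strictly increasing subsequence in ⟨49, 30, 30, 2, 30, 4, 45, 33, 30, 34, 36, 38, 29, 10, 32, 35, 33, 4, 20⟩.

Let dp[i] be the longest increasing subsequence ending at position i. Then dp = [1, 1, 1, 1, 2, 2, 3, 3, 3, 4, 5, 6, 3, 3, 4, 5, 5, 2, 4].
The maximum is 6; one witness is 2, 30, 33, 34, 36, 38 at positions 4,5,8,10,11,12.

6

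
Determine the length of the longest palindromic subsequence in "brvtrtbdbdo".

5

Using dp[i][j] = 2 + dp[i+1][j−1] if the ends match, else max(dp[i+1][j], dp[i][j−1]):
dp[1][11] = 5. A witness is btrtb at positions 1,4,5,6,9.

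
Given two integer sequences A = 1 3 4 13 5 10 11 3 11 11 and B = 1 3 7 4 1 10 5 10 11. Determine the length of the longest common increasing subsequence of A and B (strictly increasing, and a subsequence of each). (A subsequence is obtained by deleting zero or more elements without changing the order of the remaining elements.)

For each value that appears in both, track the longest common increasing run ending there.
The best achievable length is 6; one witness is 1, 3, 4, 5, 10, 11 (A-positions 1,2,3,5,6,7, B-positions 1,2,4,7,8,9).

6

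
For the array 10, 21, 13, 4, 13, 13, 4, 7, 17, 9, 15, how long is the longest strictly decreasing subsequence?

One longest decreasing subsequence is 21, 13, 4 (positions 2,3,4), of length 3; no longer one exists.

3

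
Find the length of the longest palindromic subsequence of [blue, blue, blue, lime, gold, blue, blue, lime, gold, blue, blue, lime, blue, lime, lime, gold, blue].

11

Using dp[i][j] = 2 + dp[i+1][j−1] if the ends match, else max(dp[i+1][j], dp[i][j−1]):
dp[1][17] = 11. A witness is blue blue lime blue blue gold blue blue lime blue blue at positions 1,3,4,6,7,9,10,11,12,13,17.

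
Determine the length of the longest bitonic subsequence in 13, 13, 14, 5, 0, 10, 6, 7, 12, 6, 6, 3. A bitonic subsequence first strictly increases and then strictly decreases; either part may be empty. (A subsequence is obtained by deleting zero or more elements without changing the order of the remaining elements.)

6

One longest bitonic subsequence is 13, 14, 10, 7, 6, 3 (positions 1,3,6,8,11,12): it rises to 14 then falls. Length 6 is optimal.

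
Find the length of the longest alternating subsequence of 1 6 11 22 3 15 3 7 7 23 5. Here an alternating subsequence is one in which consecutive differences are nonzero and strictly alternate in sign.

7

Track the best alternating length ending on an up-step vs a down-step at each position: up/down = 1/1, 2/1, 2/1, 2/1, 2/3, 4/3, 2/5, 6/5, 6/5, 6/1, 6/7.
The maximum over both is 7; one such subsequence is 1, 6, 3, 15, 3, 7, 5.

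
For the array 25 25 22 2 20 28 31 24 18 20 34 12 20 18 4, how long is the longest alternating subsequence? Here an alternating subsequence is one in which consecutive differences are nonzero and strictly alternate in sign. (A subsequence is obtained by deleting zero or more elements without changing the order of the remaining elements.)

8

Track the best alternating length ending on an up-step vs a down-step at each position: up/down = 1/1, 1/1, 1/2, 1/2, 3/2, 3/1, 3/1, 3/4, 3/4, 5/4, 5/1, 3/6, 7/6, 7/8, 3/8.
The maximum over both is 8; one such subsequence is 25, 2, 20, 18, 20, 12, 20, 18.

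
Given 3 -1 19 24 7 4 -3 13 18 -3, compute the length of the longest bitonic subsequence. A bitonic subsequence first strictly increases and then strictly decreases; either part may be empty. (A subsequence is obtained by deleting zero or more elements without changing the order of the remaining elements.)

Let inc[i] be the LIS ending at i and dec[i] the longest strictly decreasing subsequence starting at i. inc = [1, 1, 2, 3, 2, 2, 1, 3, 4, 1], dec = [3, 2, 4, 4, 3, 2, 1, 2, 2, 1].
max_i inc[i]+dec[i]−1 = 6, with one witness 3, 19, 24, 7, 4, -3.

6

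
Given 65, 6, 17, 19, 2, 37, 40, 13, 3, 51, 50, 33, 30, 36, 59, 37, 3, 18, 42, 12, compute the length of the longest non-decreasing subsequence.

One longest non-decreasing subsequence is 6, 17, 19, 37, 40, 51, 59 (positions 2,3,4,6,7,10,15), of length 7; no longer one exists.

7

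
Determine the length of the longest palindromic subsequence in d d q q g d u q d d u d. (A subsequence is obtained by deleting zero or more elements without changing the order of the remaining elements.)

7

One longest palindromic subsequence is dddqddd (positions 1,2,6,8,9,10,12); it reads the same forward and backward, and the interval DP gives dp[1][12] = 7.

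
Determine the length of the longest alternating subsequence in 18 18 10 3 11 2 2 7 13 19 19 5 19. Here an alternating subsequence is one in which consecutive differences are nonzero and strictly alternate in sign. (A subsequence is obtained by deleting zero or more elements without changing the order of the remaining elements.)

A longest alternating subsequence is 18, 10, 11, 2, 7, 5, 19 (positions 1,3,5,6,8,12,13); its 6 consecutive differences strictly alternate in sign, and length 7 is optimal.

7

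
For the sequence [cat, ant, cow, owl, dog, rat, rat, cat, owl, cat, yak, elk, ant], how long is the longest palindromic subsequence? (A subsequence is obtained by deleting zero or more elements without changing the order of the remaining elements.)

Using dp[i][j] = 2 + dp[i+1][j−1] if the ends match, else max(dp[i+1][j], dp[i][j−1]):
dp[1][13] = 6. A witness is ant owl rat rat owl ant at positions 2,4,6,7,9,13.

6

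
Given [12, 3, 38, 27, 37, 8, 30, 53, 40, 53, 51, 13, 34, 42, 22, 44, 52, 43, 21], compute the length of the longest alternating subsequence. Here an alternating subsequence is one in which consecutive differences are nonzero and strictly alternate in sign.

14

A longest alternating subsequence is 12, 3, 38, 27, 37, 8, 53, 40, 53, 13, 34, 22, 44, 43 (positions 1,2,3,4,5,6,8,9,10,12,13,15,16,18); its 13 consecutive differences strictly alternate in sign, and length 14 is optimal.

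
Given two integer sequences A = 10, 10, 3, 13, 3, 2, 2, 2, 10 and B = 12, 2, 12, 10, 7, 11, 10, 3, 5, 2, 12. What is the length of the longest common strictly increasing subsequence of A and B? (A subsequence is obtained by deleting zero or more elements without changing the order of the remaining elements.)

2

A longest common strictly increasing subsequence is 2, 10 (length 2); it appears in order in both A and B, and no longer such subsequence exists.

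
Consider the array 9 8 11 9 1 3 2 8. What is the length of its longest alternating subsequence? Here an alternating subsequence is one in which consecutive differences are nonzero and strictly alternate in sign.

7

Track the best alternating length ending on an up-step vs a down-step at each position: up/down = 1/1, 1/2, 3/1, 3/4, 1/4, 5/4, 5/6, 7/4.
The maximum over both is 7; one such subsequence is 9, 8, 11, 1, 3, 2, 8.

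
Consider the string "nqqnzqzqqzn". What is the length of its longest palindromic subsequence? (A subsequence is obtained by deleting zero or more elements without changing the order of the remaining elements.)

9

Using dp[i][j] = 2 + dp[i+1][j−1] if the ends match, else max(dp[i+1][j], dp[i][j−1]):
dp[1][11] = 9. A witness is nqqzqzqqn at positions 1,2,3,5,6,7,8,9,11.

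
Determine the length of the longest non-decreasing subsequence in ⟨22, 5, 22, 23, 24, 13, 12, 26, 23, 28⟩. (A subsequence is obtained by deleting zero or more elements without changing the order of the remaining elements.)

6

One longest non-decreasing subsequence is 22, 22, 23, 24, 26, 28 (positions 1,3,4,5,8,10), of length 6; no longer one exists.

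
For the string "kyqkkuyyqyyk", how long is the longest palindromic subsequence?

8

Using dp[i][j] = 2 + dp[i+1][j−1] if the ends match, else max(dp[i+1][j], dp[i][j−1]):
dp[1][12] = 8. A witness is kyqyyqyk at positions 1,2,3,7,8,9,11,12.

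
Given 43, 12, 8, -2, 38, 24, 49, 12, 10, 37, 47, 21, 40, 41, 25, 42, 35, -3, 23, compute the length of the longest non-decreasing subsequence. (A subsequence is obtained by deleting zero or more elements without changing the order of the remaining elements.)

Scanning left to right, the best length ending at each element is: 43→1, 12→1, 8→1, -2→1, 38→2, 24→2, 49→3, 12→2, 10→2, 37→3, 47→4, 21→3, 40→4, 41→5, 25→4, 42→6, 35→5, -3→1, 23→4.
So the longest non-decreasing subsequence has length 6, e.g. 12, 24, 37, 40, 41, 42.

6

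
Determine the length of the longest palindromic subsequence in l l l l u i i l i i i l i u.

9

One longest palindromic subsequence is uiliiiliu (positions 5,6,8,9,10,11,12,13,14); it reads the same forward and backward, and the interval DP gives dp[1][14] = 9.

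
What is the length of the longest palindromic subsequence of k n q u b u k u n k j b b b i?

One longest palindromic subsequence is knukunk (positions 1,2,4,7,8,9,10); it reads the same forward and backward, and the interval DP gives dp[1][15] = 7.

7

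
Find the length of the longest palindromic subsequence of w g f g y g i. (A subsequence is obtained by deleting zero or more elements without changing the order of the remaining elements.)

3

Using dp[i][j] = 2 + dp[i+1][j−1] if the ends match, else max(dp[i+1][j], dp[i][j−1]):
dp[1][7] = 3. A witness is gyg at positions 4,5,6.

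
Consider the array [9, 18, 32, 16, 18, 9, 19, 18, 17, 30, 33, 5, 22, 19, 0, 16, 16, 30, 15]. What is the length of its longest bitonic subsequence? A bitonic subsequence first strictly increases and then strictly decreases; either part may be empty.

One longest bitonic subsequence is 9, 16, 18, 19, 30, 33, 22, 19, 16, 15 (positions 1,4,5,7,10,11,13,14,17,19): it rises to 33 then falls. Length 10 is optimal.

10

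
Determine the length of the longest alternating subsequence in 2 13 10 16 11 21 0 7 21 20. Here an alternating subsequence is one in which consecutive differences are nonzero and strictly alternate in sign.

Track the best alternating length ending on an up-step vs a down-step at each position: up/down = 1/1, 2/1, 2/3, 4/1, 4/5, 6/1, 1/7, 8/7, 8/1, 8/9.
The maximum over both is 9; one such subsequence is 2, 13, 10, 16, 11, 21, 0, 21, 20.

9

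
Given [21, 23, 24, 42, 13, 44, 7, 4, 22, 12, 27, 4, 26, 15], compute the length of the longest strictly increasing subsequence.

Scanning left to right, the best length ending at each element is: 21→1, 23→2, 24→3, 42→4, 13→1, 44→5, 7→1, 4→1, 22→2, 12→2, 27→4, 4→1, 26→4, 15→3.
So the longest increasing subsequence has length 5, e.g. 21, 23, 24, 42, 44.

5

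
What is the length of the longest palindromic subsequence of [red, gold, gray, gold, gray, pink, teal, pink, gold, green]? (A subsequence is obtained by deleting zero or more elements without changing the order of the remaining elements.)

5

One longest palindromic subsequence is gold pink teal pink gold (positions 4,6,7,8,9); it reads the same forward and backward, and the interval DP gives dp[1][10] = 5.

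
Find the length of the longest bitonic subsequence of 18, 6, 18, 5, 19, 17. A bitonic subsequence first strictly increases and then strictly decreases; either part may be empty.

One longest bitonic subsequence is 6, 18, 19, 17 (positions 2,3,5,6): it rises to 19 then falls. Length 4 is optimal.

4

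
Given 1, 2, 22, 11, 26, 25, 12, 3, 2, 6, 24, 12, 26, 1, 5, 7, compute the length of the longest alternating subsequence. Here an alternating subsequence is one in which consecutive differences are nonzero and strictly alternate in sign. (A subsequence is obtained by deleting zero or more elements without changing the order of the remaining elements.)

Track the best alternating length ending on an up-step vs a down-step at each position: up/down = 1/1, 2/1, 2/1, 2/3, 4/1, 4/5, 4/5, 2/5, 2/5, 6/5, 6/5, 6/7, 8/1, 1/9, 10/9, 10/9.
The maximum over both is 10; one such subsequence is 1, 22, 11, 26, 12, 24, 12, 26, 1, 5.

10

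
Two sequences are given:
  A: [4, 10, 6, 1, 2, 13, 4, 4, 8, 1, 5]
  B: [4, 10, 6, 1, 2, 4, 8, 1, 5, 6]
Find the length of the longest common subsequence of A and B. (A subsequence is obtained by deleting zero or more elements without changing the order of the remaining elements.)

Backtracking the LCS table gives one alignment: 4 (A1,B1) → 10 (A2,B2) → 6 (A3,B3) → 1 (A4,B4) → 2 (A5,B5) → 4 (A8,B6) → 8 (A9,B7) → 1 (A10,B8) → 5 (A11,B9).
So the longest common subsequence has length 9.

9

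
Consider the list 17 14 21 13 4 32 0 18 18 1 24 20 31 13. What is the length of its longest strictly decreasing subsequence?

Scanning left to right, the best length ending at each element is: 17→1, 14→2, 21→1, 13→3, 4→4, 32→1, 0→5, 18→2, 18→2, 1→5, 24→2, 20→3, 31→2, 13→4.
So the longest decreasing subsequence has length 5, e.g. 17, 14, 13, 4, 0.

5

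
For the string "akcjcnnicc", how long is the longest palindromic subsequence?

6

One longest palindromic subsequence is ccnncc (positions 3,5,6,7,9,10); it reads the same forward and backward, and the interval DP gives dp[1][10] = 6.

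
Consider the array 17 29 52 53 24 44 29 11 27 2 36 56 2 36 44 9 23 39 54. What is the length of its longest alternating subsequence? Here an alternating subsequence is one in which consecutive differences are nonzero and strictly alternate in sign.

12

Track the best alternating length ending on an up-step vs a down-step at each position: up/down = 1/1, 2/1, 2/1, 2/1, 2/3, 4/3, 4/5, 1/5, 6/5, 1/7, 8/5, 8/1, 1/9, 10/9, 10/9, 10/11, 12/11, 12/11, 12/9.
The maximum over both is 12; one such subsequence is 17, 29, 24, 44, 11, 27, 2, 36, 2, 36, 9, 23.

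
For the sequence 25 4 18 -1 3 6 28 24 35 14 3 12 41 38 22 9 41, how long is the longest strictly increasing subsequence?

Let dp[i] be the longest increasing subsequence ending at position i. Then dp = [1, 1, 2, 1, 2, 3, 4, 4, 5, 4, 2, 4, 6, 6, 5, 4, 7].
The maximum is 7; one witness is -1, 3, 6, 28, 35, 38, 41 at positions 4,5,6,7,9,14,17.

7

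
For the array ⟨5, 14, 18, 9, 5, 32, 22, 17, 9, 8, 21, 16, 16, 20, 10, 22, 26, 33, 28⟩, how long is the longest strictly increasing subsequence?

Let dp[i] be the longest increasing subsequence ending at position i. Then dp = [1, 2, 3, 2, 1, 4, 4, 3, 2, 2, 4, 3, 3, 4, 3, 5, 6, 7, 7].
The maximum is 7; one witness is 5, 14, 18, 21, 22, 26, 33 at positions 1,2,3,11,16,17,18.

7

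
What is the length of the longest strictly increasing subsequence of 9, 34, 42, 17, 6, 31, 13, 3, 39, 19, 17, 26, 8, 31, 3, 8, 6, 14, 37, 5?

6

Let dp[i] be the longest increasing subsequence ending at position i. Then dp = [1, 2, 3, 2, 1, 3, 2, 1, 4, 3, 3, 4, 2, 5, 1, 2, 2, 3, 6, 2].
The maximum is 6; one witness is 9, 17, 19, 26, 31, 37 at positions 1,4,10,12,14,19.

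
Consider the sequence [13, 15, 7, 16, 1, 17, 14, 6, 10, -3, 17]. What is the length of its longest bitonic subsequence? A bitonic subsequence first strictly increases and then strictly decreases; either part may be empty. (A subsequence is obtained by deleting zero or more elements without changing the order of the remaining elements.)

7

Let inc[i] be the LIS ending at i and dec[i] the longest strictly decreasing subsequence starting at i. inc = [1, 2, 1, 3, 1, 4, 2, 2, 3, 1, 4], dec = [4, 4, 3, 4, 2, 4, 3, 2, 2, 1, 1].
max_i inc[i]+dec[i]−1 = 7, with one witness 13, 15, 16, 17, 14, 10, -3.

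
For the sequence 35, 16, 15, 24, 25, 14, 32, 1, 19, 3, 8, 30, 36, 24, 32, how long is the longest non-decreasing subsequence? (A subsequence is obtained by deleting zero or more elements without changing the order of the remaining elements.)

Scanning left to right, the best length ending at each element is: 35→1, 16→1, 15→1, 24→2, 25→3, 14→1, 32→4, 1→1, 19→2, 3→2, 8→3, 30→4, 36→5, 24→4, 32→5.
So the longest non-decreasing subsequence has length 5, e.g. 16, 24, 25, 32, 36.

5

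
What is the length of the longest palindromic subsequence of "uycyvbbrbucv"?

5

One longest palindromic subsequence is vbrbv (positions 5,7,8,9,12); it reads the same forward and backward, and the interval DP gives dp[1][12] = 5.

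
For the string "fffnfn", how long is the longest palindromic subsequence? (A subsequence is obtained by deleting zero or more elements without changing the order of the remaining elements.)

4

One longest palindromic subsequence is ffff (positions 1,2,3,5); it reads the same forward and backward, and the interval DP gives dp[1][6] = 4.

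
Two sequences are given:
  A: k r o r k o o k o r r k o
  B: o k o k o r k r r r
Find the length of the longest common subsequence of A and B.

7

A longest common subsequence is kokokrr (length 7); the LCS DP confirms no longer common subsequence exists.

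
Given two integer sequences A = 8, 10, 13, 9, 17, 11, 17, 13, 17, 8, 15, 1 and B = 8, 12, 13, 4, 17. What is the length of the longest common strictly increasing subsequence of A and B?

3

A longest common strictly increasing subsequence is 8, 13, 17 (length 3); it appears in order in both A and B, and no longer such subsequence exists.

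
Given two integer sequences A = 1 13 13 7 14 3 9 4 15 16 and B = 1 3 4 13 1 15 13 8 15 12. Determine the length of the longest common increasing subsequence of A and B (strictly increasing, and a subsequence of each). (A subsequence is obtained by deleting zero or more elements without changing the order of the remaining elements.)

For each value that appears in both, track the longest common increasing run ending there.
The best achievable length is 4; one witness is 1, 3, 4, 15 (A-positions 1,6,8,9, B-positions 1,2,3,6).

4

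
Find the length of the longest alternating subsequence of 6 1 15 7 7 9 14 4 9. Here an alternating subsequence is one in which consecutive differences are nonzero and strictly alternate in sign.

7

A longest alternating subsequence is 6, 1, 15, 7, 9, 4, 9 (positions 1,2,3,4,6,8,9); its 6 consecutive differences strictly alternate in sign, and length 7 is optimal.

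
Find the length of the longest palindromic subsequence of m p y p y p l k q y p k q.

7

Using dp[i][j] = 2 + dp[i+1][j−1] if the ends match, else max(dp[i+1][j], dp[i][j−1]):
dp[1][13] = 7. A witness is pypypyp at positions 2,3,4,5,6,10,11.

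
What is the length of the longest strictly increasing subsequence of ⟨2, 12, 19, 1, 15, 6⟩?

3

One longest increasing subsequence is 2, 12, 19 (positions 1,2,3), of length 3; no longer one exists.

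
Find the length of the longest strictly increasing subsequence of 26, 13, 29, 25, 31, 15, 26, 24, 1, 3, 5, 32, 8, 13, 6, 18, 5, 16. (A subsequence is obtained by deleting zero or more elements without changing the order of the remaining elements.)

Let dp[i] be the longest increasing subsequence ending at position i. Then dp = [1, 1, 2, 2, 3, 2, 3, 3, 1, 2, 3, 4, 4, 5, 4, 6, 3, 6].
The maximum is 6; one witness is 1, 3, 5, 8, 13, 18 at positions 9,10,11,13,14,16.

6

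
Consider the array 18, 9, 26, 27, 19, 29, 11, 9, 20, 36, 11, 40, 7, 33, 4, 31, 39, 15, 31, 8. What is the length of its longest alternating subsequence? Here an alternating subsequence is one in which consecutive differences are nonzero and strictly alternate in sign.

16

A longest alternating subsequence is 18, 9, 26, 19, 29, 11, 20, 11, 40, 7, 33, 4, 31, 15, 31, 8 (positions 1,2,3,5,6,7,9,11,12,13,14,15,16,18,19,20); its 15 consecutive differences strictly alternate in sign, and length 16 is optimal.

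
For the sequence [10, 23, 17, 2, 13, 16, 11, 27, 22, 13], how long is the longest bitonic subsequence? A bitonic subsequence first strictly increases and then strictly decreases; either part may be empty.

6

One longest bitonic subsequence is 10, 13, 16, 27, 22, 13 (positions 1,5,6,8,9,10): it rises to 27 then falls. Length 6 is optimal.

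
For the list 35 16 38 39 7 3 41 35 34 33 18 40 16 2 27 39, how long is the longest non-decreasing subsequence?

Let dp[i] be the longest non-decreasing subsequence ending at position i. Then dp = [1, 1, 2, 3, 1, 1, 4, 2, 2, 2, 2, 4, 2, 1, 3, 4].
The maximum is 4; one witness is 35, 38, 39, 41 at positions 1,3,4,7.

4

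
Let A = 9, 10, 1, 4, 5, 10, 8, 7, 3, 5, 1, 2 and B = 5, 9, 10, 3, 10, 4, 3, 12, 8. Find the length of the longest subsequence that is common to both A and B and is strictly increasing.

A longest common strictly increasing subsequence is 9, 10 (length 2); it appears in order in both A and B, and no longer such subsequence exists.

2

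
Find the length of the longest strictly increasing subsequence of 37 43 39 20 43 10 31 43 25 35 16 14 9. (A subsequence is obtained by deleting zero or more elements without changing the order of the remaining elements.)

Let dp[i] be the longest increasing subsequence ending at position i. Then dp = [1, 2, 2, 1, 3, 1, 2, 3, 2, 3, 2, 2, 1].
The maximum is 3; one witness is 37, 39, 43 at positions 1,3,5.

3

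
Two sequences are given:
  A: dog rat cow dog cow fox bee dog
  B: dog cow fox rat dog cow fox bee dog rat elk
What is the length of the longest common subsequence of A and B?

Backtracking the LCS table gives one alignment: dog (A1,B1) → rat (A2,B4) → dog (A4,B5) → cow (A5,B6) → fox (A6,B7) → bee (A7,B8) → dog (A8,B9).
So the longest common subsequence has length 7.

7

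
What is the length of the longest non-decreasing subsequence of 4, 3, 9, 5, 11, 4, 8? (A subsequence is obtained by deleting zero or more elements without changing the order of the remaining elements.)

Let dp[i] be the longest non-decreasing subsequence ending at position i. Then dp = [1, 1, 2, 2, 3, 2, 3].
The maximum is 3; one witness is 4, 9, 11 at positions 1,3,5.

3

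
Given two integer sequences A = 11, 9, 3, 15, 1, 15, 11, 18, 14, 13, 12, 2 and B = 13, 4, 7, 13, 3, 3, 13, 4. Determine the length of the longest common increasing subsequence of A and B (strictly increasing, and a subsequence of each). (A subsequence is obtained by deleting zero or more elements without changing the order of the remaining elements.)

2

For each value that appears in both, track the longest common increasing run ending there.
The best achievable length is 2; one witness is 3, 13 (A-positions 3,10, B-positions 5,7).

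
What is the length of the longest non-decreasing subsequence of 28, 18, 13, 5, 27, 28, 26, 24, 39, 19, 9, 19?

One longest non-decreasing subsequence is 18, 27, 28, 39 (positions 2,5,6,9), of length 4; no longer one exists.

4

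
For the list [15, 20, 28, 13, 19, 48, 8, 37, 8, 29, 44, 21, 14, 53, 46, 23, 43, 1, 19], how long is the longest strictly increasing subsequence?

Scanning left to right, the best length ending at each element is: 15→1, 20→2, 28→3, 13→1, 19→2, 48→4, 8→1, 37→4, 8→1, 29→4, 44→5, 21→3, 14→2, 53→6, 46→6, 23→4, 43→5, 1→1, 19→3.
So the longest increasing subsequence has length 6, e.g. 15, 20, 28, 37, 44, 53.

6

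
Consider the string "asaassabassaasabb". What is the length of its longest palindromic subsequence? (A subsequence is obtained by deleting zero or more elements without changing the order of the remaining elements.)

15

Using dp[i][j] = 2 + dp[i+1][j−1] if the ends match, else max(dp[i+1][j], dp[i][j−1]):
dp[1][17] = 15. A witness is asaassabassaasa at positions 1,2,3,4,5,6,7,8,9,10,11,12,13,14,15.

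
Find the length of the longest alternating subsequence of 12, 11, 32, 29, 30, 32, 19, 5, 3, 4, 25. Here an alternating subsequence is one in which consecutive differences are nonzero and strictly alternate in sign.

Track the best alternating length ending on an up-step vs a down-step at each position: up/down = 1/1, 1/2, 3/1, 3/4, 5/4, 5/1, 3/6, 1/6, 1/6, 7/6, 7/6.
The maximum over both is 7; one such subsequence is 12, 11, 32, 29, 30, 3, 4.

7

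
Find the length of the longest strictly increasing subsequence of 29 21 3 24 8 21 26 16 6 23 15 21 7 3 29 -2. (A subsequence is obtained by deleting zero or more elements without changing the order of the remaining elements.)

5

One longest increasing subsequence is 3, 8, 21, 26, 29 (positions 3,5,6,7,15), of length 5; no longer one exists.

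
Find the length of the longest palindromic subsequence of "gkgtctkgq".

7

One longest palindromic subsequence is gktctkg (positions 1,2,4,5,6,7,8); it reads the same forward and backward, and the interval DP gives dp[1][9] = 7.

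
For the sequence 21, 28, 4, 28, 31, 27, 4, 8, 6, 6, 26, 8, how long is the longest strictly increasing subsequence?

One longest increasing subsequence is 21, 28, 31 (positions 1,2,5), of length 3; no longer one exists.

3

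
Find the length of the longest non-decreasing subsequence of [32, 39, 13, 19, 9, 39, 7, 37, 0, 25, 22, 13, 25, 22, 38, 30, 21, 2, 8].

Scanning left to right, the best length ending at each element is: 32→1, 39→2, 13→1, 19→2, 9→1, 39→3, 7→1, 37→3, 0→1, 25→3, 22→3, 13→2, 25→4, 22→4, 38→5, 30→5, 21→3, 2→2, 8→3.
So the longest non-decreasing subsequence has length 5, e.g. 13, 19, 25, 25, 38.

5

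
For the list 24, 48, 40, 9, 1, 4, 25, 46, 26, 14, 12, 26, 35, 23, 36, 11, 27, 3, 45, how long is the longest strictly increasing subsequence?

Let dp[i] be the longest increasing subsequence ending at position i. Then dp = [1, 2, 2, 1, 1, 2, 3, 4, 4, 3, 3, 4, 5, 4, 6, 3, 5, 2, 7].
The maximum is 7; one witness is 1, 4, 25, 26, 35, 36, 45 at positions 5,6,7,9,13,15,19.

7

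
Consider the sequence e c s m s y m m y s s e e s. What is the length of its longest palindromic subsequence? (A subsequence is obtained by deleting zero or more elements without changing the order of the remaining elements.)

10

Using dp[i][j] = 2 + dp[i+1][j−1] if the ends match, else max(dp[i+1][j], dp[i][j−1]):
dp[1][14] = 10. A witness is essymmysse at positions 1,3,5,6,7,8,9,10,11,13.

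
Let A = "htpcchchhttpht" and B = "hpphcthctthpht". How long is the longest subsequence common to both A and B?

Backtracking the LCS table gives one alignment: h (A1,B1) → p (A3,B3) → c (A4,B5) → h (A6,B7) → c (A7,B8) → t (A10,B9) → t (A11,B10) → p (A12,B12) → h (A13,B13) → t (A14,B14).
So the longest common subsequence has length 10.

10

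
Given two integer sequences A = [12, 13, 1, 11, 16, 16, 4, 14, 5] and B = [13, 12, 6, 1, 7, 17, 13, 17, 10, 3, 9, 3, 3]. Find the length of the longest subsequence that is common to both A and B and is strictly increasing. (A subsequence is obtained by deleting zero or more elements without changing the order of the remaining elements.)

2

A longest common strictly increasing subsequence is 12, 13 (length 2); it appears in order in both A and B, and no longer such subsequence exists.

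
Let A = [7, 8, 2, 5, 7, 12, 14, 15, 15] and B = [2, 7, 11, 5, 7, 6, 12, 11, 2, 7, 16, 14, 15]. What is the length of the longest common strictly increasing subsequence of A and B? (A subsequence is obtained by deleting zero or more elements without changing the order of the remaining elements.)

6

A longest common strictly increasing subsequence is 2, 5, 7, 12, 14, 15 (length 6); it appears in order in both A and B, and no longer such subsequence exists.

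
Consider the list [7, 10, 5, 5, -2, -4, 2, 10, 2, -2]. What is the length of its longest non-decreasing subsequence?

One longest non-decreasing subsequence is 7, 10, 10 (positions 1,2,8), of length 3; no longer one exists.

3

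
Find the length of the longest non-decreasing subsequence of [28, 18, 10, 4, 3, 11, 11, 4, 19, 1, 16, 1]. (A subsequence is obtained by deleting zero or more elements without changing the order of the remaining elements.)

4

Let dp[i] be the longest non-decreasing subsequence ending at position i. Then dp = [1, 1, 1, 1, 1, 2, 3, 2, 4, 1, 4, 2].
The maximum is 4; one witness is 10, 11, 11, 19 at positions 3,6,7,9.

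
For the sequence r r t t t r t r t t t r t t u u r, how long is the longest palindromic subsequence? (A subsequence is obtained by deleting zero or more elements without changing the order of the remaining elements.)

Using dp[i][j] = 2 + dp[i+1][j−1] if the ends match, else max(dp[i+1][j], dp[i][j−1]):
dp[1][17] = 13. A witness is rrtttrtrtttrr at positions 1,2,3,4,5,6,7,8,9,10,11,12,17.

13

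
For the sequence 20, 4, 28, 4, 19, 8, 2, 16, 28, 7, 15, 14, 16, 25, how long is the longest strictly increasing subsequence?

5

Let dp[i] be the longest increasing subsequence ending at position i. Then dp = [1, 1, 2, 1, 2, 2, 1, 3, 4, 2, 3, 3, 4, 5].
The maximum is 5; one witness is 4, 8, 15, 16, 25 at positions 2,6,11,13,14.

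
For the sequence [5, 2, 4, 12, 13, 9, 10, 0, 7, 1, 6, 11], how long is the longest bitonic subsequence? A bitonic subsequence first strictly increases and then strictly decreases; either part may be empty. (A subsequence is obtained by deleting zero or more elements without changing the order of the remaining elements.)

7

Let inc[i] be the LIS ending at i and dec[i] the longest strictly decreasing subsequence starting at i. inc = [1, 1, 2, 3, 4, 3, 4, 1, 3, 2, 3, 5], dec = [3, 2, 2, 4, 4, 3, 3, 1, 2, 1, 1, 1].
max_i inc[i]+dec[i]−1 = 7, with one witness 2, 4, 12, 13, 10, 7, 6.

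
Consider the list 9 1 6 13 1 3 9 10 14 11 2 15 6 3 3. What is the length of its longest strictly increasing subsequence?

Let dp[i] be the longest increasing subsequence ending at position i. Then dp = [1, 1, 2, 3, 1, 2, 3, 4, 5, 5, 2, 6, 3, 3, 3].
The maximum is 6; one witness is 1, 6, 9, 10, 14, 15 at positions 2,3,7,8,9,12.

6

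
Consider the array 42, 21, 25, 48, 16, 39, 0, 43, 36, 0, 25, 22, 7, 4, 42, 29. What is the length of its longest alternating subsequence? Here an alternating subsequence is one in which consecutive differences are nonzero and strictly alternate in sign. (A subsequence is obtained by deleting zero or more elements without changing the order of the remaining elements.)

12

Track the best alternating length ending on an up-step vs a down-step at each position: up/down = 1/1, 1/2, 3/2, 3/1, 1/4, 5/4, 1/6, 7/4, 7/8, 1/8, 9/8, 9/10, 9/10, 9/10, 11/8, 11/12.
The maximum over both is 12; one such subsequence is 42, 21, 25, 16, 39, 0, 43, 0, 25, 22, 42, 29.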